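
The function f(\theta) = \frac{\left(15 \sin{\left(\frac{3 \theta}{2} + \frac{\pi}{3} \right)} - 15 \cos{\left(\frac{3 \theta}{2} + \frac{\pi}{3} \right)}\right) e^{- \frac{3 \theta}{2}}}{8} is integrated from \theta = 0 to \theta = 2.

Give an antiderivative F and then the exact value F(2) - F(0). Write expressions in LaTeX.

Antiderivative: F(\theta) = - \frac{5 e^{- \frac{3 \theta}{2}} \sin{\left(\frac{3 \theta}{2} + \frac{\pi}{3} \right)}}{4}; value = - \frac{5 \sin{\left(\frac{\pi}{3} + 3 \right)}}{4 e^{3}} + \frac{5 \sqrt{3}}{8}

Recognize the product-rule pattern: f = u'v + uv' with u = - \frac{5 e^{- \frac{3 \theta}{2}}}{4}, v = \sin{\left(\frac{3 \theta}{2} + \frac{\pi}{3} \right)}, so integration by parts undoes it.
F(\theta) = - \frac{5 e^{- \frac{3 \theta}{2}} \sin{\left(\frac{3 \theta}{2} + \frac{\pi}{3} \right)}}{4} is an antiderivative of f.
Check: d/d\theta[- \frac{5 e^{- \frac{3 \theta}{2}} \sin{\left(\frac{3 \theta}{2} + \frac{\pi}{3} \right)}}{4}] = \frac{\left(15 \sin{\left(\frac{3 \theta}{2} + \frac{\pi}{3} \right)} - 15 \cos{\left(\frac{3 \theta}{2} + \frac{\pi}{3} \right)}\right) e^{- \frac{3 \theta}{2}}}{8} = f(\theta).
F(2) = - \frac{5 \sin{\left(\frac{\pi}{3} + 3 \right)}}{4 e^{3}}; F(0) = - \frac{5 \sqrt{3}}{8}.
Integral = F(2) - F(0) = - \frac{5 \sin{\left(\frac{\pi}{3} + 3 \right)}}{4 e^{3}} + \frac{5 \sqrt{3}}{8}.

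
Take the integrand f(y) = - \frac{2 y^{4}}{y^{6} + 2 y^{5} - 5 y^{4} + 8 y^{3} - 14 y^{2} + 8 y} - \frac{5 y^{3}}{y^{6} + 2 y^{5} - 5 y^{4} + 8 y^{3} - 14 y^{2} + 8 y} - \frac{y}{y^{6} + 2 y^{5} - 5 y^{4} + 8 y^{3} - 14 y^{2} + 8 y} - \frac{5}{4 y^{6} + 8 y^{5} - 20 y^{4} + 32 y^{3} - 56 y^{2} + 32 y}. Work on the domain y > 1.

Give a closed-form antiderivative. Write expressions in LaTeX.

An antiderivative is F(y) = - \frac{1125 y \log{\left(y \right)} + 3232 y \log{\left(y - 1 \right)} - 757 y \log{\left(y + 4 \right)} - 1800 y \log{\left(y^{2} + 2 \right)} + 1850 \sqrt{2} y \operatorname{atan}{\left(\frac{\sqrt{2} y}{2} \right)} - 1125 \log{\left(y \right)} - 3232 \log{\left(y - 1 \right)} + 757 \log{\left(y + 4 \right)} + 1800 \log{\left(y^{2} + 2 \right)} - 1850 \sqrt{2} \operatorname{atan}{\left(\frac{\sqrt{2} y}{2} \right)} - 4440}{7200 \left(y - 1\right)}.

The denominator factors as 4 y \left(y - 1\right)^{2} \left(y + 4\right) \left(y^{2} + 2\right); partial fractions split f into directly integrable pieces: \frac{36 y - 37}{72 \left(y^{2} + 2\right)} + \frac{757}{7200 \left(y + 4\right)} - \frac{101}{225 \left(y - 1\right)} - \frac{37}{60 \left(y - 1\right)^{2}} - \frac{5}{32 y}.
Check: d/dy[- \frac{1125 y \log{\left(y \right)} + 3232 y \log{\left(y - 1 \right)} - 757 y \log{\left(y + 4 \right)} - 1800 y \log{\left(y^{2} + 2 \right)} + 1850 \sqrt{2} y \operatorname{atan}{\left(\frac{\sqrt{2} y}{2} \right)} - 1125 \log{\left(y \right)} - 3232 \log{\left(y - 1 \right)} + 757 \log{\left(y + 4 \right)} + 1800 \log{\left(y^{2} + 2 \right)} - 1850 \sqrt{2} \operatorname{atan}{\left(\frac{\sqrt{2} y}{2} \right)} - 4440}{7200 \left(y - 1\right)}] = \frac{- 8 y^{4} - 20 y^{3} - 4 y - 5}{4 y^{6} + 8 y^{5} - 20 y^{4} + 32 y^{3} - 56 y^{2} + 32 y}, which equals f(y).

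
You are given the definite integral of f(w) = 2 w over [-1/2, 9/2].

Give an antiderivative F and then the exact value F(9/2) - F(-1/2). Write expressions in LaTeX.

Antiderivative: F(w) = \frac{3 w^{2} - 5}{3}; value = 20

Differentiate the proposed F(w) back; it has to land on f(w) exactly.
F(w) = \frac{3 w^{2} - 5}{3} is an antiderivative of f.
Check: d/dw[\frac{3 w^{2} - 5}{3}] = 2 w = f(w).
F(9/2) = \frac{223}{12}; F(-1/2) = - \frac{17}{12}.
Integral = F(9/2) - F(-1/2) = 20.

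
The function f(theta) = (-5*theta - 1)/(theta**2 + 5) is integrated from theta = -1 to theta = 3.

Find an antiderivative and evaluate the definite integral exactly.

Antiderivative: F(theta) = (-25*log(theta**2 + 5) - 2*sqrt(5)*atan(sqrt(5)*theta/5))/10; value = -5*log(14)/2 - sqrt(5)*atan(3*sqrt(5)/5)/5 - sqrt(5)*atan(sqrt(5)/5)/5 + 5*log(6)/2

Check any antiderivative F(theta) by computing F'(theta) and comparing it with f(theta).
F(theta) = (-25*log(theta**2 + 5) - 2*sqrt(5)*atan(sqrt(5)*theta/5))/10 is an antiderivative of f.
Check: d/dtheta[(-25*log(theta**2 + 5) - 2*sqrt(5)*atan(sqrt(5)*theta/5))/10] = (-5*theta - 1)/(theta**2 + 5) = f(theta).
F(3) = -5*log(14)/2 - sqrt(5)*atan(3*sqrt(5)/5)/5; F(-1) = -5*log(6)/2 + sqrt(5)*atan(sqrt(5)/5)/5.
Integral = F(3) - F(-1) = -5*log(14)/2 - sqrt(5)*atan(3*sqrt(5)/5)/5 - sqrt(5)*atan(sqrt(5)/5)/5 + 5*log(6)/2.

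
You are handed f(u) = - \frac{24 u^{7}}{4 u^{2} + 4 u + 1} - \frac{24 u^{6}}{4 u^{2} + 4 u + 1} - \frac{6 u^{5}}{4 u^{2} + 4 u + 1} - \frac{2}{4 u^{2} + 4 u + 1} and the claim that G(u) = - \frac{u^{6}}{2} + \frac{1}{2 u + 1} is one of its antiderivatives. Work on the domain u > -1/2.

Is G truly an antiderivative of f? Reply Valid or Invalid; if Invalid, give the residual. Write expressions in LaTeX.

d/du[G] = \frac{- 12 u^{7} - 12 u^{6} - 3 u^{5} - 2}{4 u^{2} + 4 u + 1}
d/du[G] - f(u) = 3 u^{5} != 0.

Invalid: d/du[G] - f = 3 u^{5}, which is not 0.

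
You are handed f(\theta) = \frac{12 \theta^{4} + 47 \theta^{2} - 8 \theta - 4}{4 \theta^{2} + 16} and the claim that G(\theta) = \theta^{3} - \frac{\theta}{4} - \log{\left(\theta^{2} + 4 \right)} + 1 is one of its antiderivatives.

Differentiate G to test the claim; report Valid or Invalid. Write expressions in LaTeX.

Valid: G'(\theta) = f(\theta).

d/d\theta[G] = \frac{12 \theta^{4} + 47 \theta^{2} - 8 \theta - 4}{4 \theta^{2} + 16}
This equals f(\theta) exactly, so the claim holds.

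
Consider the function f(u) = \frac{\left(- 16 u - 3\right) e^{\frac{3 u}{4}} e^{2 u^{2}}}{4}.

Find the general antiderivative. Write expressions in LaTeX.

F(u) = - e^{\frac{3 u}{4}} e^{2 u^{2}} + C

The substitution w = 2 u^{2} + \frac{3 u}{4} works: f is exactly (dF/dw)*(dw/du) for that inner function.
Check: d/du[- e^{\frac{3 u}{4}} e^{2 u^{2}}] = - 4 u e^{\frac{3 u}{4}} e^{2 u^{2}} - \frac{3 e^{\frac{3 u}{4}} e^{2 u^{2}}}{4}, which equals f(u).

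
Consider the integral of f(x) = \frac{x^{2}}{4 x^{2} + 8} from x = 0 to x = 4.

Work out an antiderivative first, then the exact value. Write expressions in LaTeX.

Antiderivative: F(x) = \frac{x - \sqrt{2} \operatorname{atan}{\left(\frac{\sqrt{2} x}{2} \right)}}{4}; value = - \frac{\sqrt{2} \operatorname{atan}{\left(2 \sqrt{2} \right)}}{4} + 1

Since d/dx undoes antidifferentiation here, F'(x) = f(x) is required of F(x).
F(x) = \frac{x - \sqrt{2} \operatorname{atan}{\left(\frac{\sqrt{2} x}{2} \right)}}{4} is an antiderivative of f.
Check: d/dx[\frac{x - \sqrt{2} \operatorname{atan}{\left(\frac{\sqrt{2} x}{2} \right)}}{4}] = \frac{x^{2}}{4 x^{2} + 8} = f(x).
F(4) = - \frac{\sqrt{2} \operatorname{atan}{\left(2 \sqrt{2} \right)}}{4} + 1; F(0) = 0.
Integral = F(4) - F(0) = - \frac{\sqrt{2} \operatorname{atan}{\left(2 \sqrt{2} \right)}}{4} + 1.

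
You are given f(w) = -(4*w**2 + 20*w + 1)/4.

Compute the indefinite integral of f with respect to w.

F(w) = -w**3/3 - 5*w**2/2 - w/4 + C

For F(w) to be correct the identity F'(w) - f(w) = 0 must hold.
Check: d/dw[-w**3/3 - 5*w**2/2 - w/4] = -w**2 - 5*w - 1/4, which equals f(w).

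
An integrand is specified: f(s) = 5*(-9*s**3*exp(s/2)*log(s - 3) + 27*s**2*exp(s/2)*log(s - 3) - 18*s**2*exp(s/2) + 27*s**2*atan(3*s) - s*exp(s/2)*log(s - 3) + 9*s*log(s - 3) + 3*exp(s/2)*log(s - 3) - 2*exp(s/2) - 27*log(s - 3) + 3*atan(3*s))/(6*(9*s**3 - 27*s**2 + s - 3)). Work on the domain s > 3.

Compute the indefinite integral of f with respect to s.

F(s) = 5*(-2*exp(s/2)/3 + atan(3*s))*log(s - 3)/2 + C

Recognize the product-rule pattern: f = u'v + uv' with u = -5*exp(s/2)/3 + 5*atan(3*s)/2, v = log(s - 3), so integration by parts undoes it.
Check: d/ds[5*(-2*exp(s/2)/3 + atan(3*s))*log(s - 3)/2] = (-45*s**3*exp(s/2)*log(s - 3) + 135*s**2*exp(s/2)*log(s - 3) - 90*s**2*exp(s/2) + 135*s**2*atan(3*s) - 5*s*exp(s/2)*log(s - 3) + 45*s*log(s - 3) + 15*exp(s/2)*log(s - 3) - 10*exp(s/2) - 135*log(s - 3) + 15*atan(3*s))/(54*s**3 - 162*s**2 + 6*s - 18), which equals f(s).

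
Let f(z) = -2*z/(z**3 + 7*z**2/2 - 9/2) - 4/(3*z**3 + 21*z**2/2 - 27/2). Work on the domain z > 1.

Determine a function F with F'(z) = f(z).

An antiderivative is F(z) = -log(z - 1)/3 - 4*log(z + 3/2)/9 + 7*log(z + 3)/9.

Factor the denominator (3*(z - 1)*(z + 3)*(2*z + 3)) and decompose: f = -8/(9*(2*z + 3)) + 7/(9*(z + 3)) - 1/(3*(z - 1)); each piece integrates to a log, atan, or power term.
Check: d/dz[-log(z - 1)/3 - 4*log(z + 3/2)/9 + 7*log(z + 3)/9] = (-12*z - 8)/(6*z**3 + 21*z**2 - 27), which equals f(z).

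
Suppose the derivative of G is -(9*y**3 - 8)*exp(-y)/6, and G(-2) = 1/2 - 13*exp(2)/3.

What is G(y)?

G(y) = 3*y**3*exp(-y)/2 + 9*y**2*exp(-y)/2 + 9*y*exp(-y) + 1/2 + 23*exp(-y)/3

G'(y) has the shape u'v + uv' for u = 3*y**3/2 + 9*y**2/2 + 9*y + 23/3 and v = exp(-y) — it is the derivative of the product u*v.
A general antiderivative is (9*y**3 + 27*y**2 + 54*y + 46)*exp(-y)/6 + C.
The condition gives C = 1/2 - 13*exp(2)/3 - (-13*exp(2)/3) = 1/2.
So G(y) = 3*y**3*exp(-y)/2 + 9*y**2*exp(-y)/2 + 9*y*exp(-y) + 1/2 + 23*exp(-y)/3.
Check: d/dy[3*y**3*exp(-y)/2 + 9*y**2*exp(-y)/2 + 9*y*exp(-y) + 1/2 + 23*exp(-y)/3] = (8 - 9*y**3)*exp(-y)/6, which equals G'(y).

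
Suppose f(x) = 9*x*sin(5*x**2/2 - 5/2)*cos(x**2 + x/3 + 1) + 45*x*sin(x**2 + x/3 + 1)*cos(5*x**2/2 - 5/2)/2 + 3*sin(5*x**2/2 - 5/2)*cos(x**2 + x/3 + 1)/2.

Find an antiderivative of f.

Recognize the product-rule pattern: f = u'v + uv' with u = 9*sin(5*x**2/2 - 5/2)/2, v = sin(x**2 + x/3 + 1), so integration by parts undoes it.
Check: d/dx[9*sin(5*x**2/2 - 5/2)*sin(x**2 + x/3 + 1)/2] = 9*x*sin(5*x**2/2 - 5/2)*cos(x**2 + x/3 + 1) + 45*x*sin(x**2 + x/3 + 1)*cos(5*x**2/2 - 5/2)/2 + 3*sin(5*x**2/2 - 5/2)*cos(x**2 + x/3 + 1)/2 = f(x).

An antiderivative is F(x) = 9*sin(5*x**2/2 - 5/2)*sin(x**2 + x/3 + 1)/2.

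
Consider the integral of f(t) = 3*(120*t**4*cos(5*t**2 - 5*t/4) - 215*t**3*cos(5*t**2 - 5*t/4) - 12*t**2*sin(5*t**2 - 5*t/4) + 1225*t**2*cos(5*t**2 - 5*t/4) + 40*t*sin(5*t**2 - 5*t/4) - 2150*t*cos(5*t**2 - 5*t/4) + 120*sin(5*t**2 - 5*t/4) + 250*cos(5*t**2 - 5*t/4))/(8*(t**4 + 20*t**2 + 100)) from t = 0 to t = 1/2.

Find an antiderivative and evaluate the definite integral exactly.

Since d/dt undoes antidifferentiation here, F'(t) = f(t) is required of F(t).
F(t) = 9*t*sin(5*t**2 - 5*t/4)/(2*t**2 + 20) - 15*sin(5*t**2 - 5*t/4)/(2*t**2 + 20) is an antiderivative of f.
Check: d/dt[9*t*sin(5*t**2 - 5*t/4)/(2*t**2 + 20) - 15*sin(5*t**2 - 5*t/4)/(2*t**2 + 20)] = (360*t**4*cos(5*t**2 - 5*t/4) - 645*t**3*cos(5*t**2 - 5*t/4) - 36*t**2*sin(5*t**2 - 5*t/4) + 3675*t**2*cos(5*t**2 - 5*t/4) + 120*t*sin(5*t**2 - 5*t/4) - 6450*t*cos(5*t**2 - 5*t/4) + 360*sin(5*t**2 - 5*t/4) + 750*cos(5*t**2 - 5*t/4))/(8*t**4 + 160*t**2 + 800), which equals f(t).
F(1/2) = -21*sin(5/8)/41; F(0) = 0.
Integral = F(1/2) - F(0) = -21*sin(5/8)/41.

Antiderivative: F(t) = 9*t*sin(5*t**2 - 5*t/4)/(2*t**2 + 20) - 15*sin(5*t**2 - 5*t/4)/(2*t**2 + 20); value = -21*sin(5/8)/41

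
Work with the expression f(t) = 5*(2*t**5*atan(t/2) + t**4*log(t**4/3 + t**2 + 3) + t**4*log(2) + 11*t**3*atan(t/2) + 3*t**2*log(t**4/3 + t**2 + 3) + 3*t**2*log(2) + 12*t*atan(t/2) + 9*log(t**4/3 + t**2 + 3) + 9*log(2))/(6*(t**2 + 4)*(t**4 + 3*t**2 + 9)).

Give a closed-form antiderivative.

Recognize the product-rule pattern: f = u'v + uv' with u = 5*atan(t/2)/12, v = log(2*t**4/3 + 2*t**2 + 6), so integration by parts undoes it.
Check: d/dt[5*log(t**4/3 + t**2 + 3)*atan(t/2)/12 + 5*log(2)*atan(t/2)/12] = (10*t**5*atan(t/2) + 5*t**4*log(t**4/3 + t**2 + 3) + 5*t**4*log(2) + 55*t**3*atan(t/2) + 15*t**2*log(t**4/3 + t**2 + 3) + 15*t**2*log(2) + 60*t*atan(t/2) + 45*log(t**4/3 + t**2 + 3) + 45*log(2))/(6*t**6 + 42*t**4 + 126*t**2 + 216), which equals f(t).

An antiderivative is F(t) = 5*log(t**4/3 + t**2 + 3)*atan(t/2)/12 + 5*log(2)*atan(t/2)/12.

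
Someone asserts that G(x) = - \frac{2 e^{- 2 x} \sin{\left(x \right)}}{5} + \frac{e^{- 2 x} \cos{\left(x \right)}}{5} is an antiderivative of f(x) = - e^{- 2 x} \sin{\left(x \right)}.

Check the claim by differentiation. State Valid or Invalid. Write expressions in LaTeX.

Invalid: d/dx[G] - f = \frac{\left(8 \sin{\left(x \right)} - 4 \cos{\left(x \right)}\right) e^{- 2 x}}{5}, which is not 0.

d/dx[G] = \frac{\left(3 \sin{\left(x \right)} - 4 \cos{\left(x \right)}\right) e^{- 2 x}}{5}
d/dx[G] - f(x) = \frac{\left(8 \sin{\left(x \right)} - 4 \cos{\left(x \right)}\right) e^{- 2 x}}{5} != 0.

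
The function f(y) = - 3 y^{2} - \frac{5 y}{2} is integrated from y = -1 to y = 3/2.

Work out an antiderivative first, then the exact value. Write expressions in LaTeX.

Antiderivative: F(y) = - y^{3} - \frac{5 y^{2}}{4}; value = - \frac{95}{16}

Integrate term by term and add the pieces.
F(y) = - y^{3} - \frac{5 y^{2}}{4} is an antiderivative of f.
Check: d/dy[- y^{3} - \frac{5 y^{2}}{4}] = - 3 y^{2} - \frac{5 y}{2} = f(y).
F(3/2) = - \frac{99}{16}; F(-1) = - \frac{1}{4}.
Integral = F(3/2) - F(-1) = - \frac{95}{16}.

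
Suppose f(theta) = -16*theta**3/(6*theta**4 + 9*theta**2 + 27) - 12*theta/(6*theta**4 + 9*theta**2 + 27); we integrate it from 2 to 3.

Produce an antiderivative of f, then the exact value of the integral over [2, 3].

Antiderivative: F(theta) = -2*log(2*theta**4/3 + theta**2 + 3)/3; value = -2*log(66)/3 + 2*log(53/3)/3

The substitution u = 2*theta**4/3 + theta**2 + 3 works: f is exactly (dF/du)*(du/dtheta) for that inner function.
F(theta) = -2*log(2*theta**4/3 + theta**2 + 3)/3 is an antiderivative of f.
Check: d/dtheta[-2*log(2*theta**4/3 + theta**2 + 3)/3] = (-16*theta**3 - 12*theta)/(6*theta**4 + 9*theta**2 + 27), which equals f(theta).
F(3) = -2*log(66)/3; F(2) = -2*log(53/3)/3.
Integral = F(3) - F(2) = -2*log(66)/3 + 2*log(53/3)/3.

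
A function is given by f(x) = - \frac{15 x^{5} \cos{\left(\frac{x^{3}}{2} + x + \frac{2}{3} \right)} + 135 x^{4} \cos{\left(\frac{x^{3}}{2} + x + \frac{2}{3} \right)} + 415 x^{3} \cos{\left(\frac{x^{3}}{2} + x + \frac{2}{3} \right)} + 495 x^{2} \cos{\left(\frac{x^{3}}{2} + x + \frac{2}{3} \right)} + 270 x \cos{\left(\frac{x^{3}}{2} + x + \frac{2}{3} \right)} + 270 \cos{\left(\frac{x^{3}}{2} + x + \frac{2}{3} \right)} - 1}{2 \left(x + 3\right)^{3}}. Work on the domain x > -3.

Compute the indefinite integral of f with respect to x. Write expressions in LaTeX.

F(x) = - \frac{20 x^{2} \sin{\left(\frac{x^{3}}{2} + x + \frac{2}{3} \right)} + 120 x \sin{\left(\frac{x^{3}}{2} + x + \frac{2}{3} \right)} + 180 \sin{\left(\frac{x^{3}}{2} + x + \frac{2}{3} \right)} + 1}{4 \left(x + 3\right)^{2}} + C

A candidate is checked by its d/dx: the result must match f(x).
Check: d/dx[- \frac{20 x^{2} \sin{\left(\frac{x^{3}}{2} + x + \frac{2}{3} \right)} + 120 x \sin{\left(\frac{x^{3}}{2} + x + \frac{2}{3} \right)} + 180 \sin{\left(\frac{x^{3}}{2} + x + \frac{2}{3} \right)} + 1}{4 \left(x + 3\right)^{2}}] = \frac{- 15 x^{5} \cos{\left(\frac{x^{3}}{2} + x + \frac{2}{3} \right)} - 135 x^{4} \cos{\left(\frac{x^{3}}{2} + x + \frac{2}{3} \right)} - 415 x^{3} \cos{\left(\frac{x^{3}}{2} + x + \frac{2}{3} \right)} - 495 x^{2} \cos{\left(\frac{x^{3}}{2} + x + \frac{2}{3} \right)} - 270 x \cos{\left(\frac{x^{3}}{2} + x + \frac{2}{3} \right)} - 270 \cos{\left(\frac{x^{3}}{2} + x + \frac{2}{3} \right)} + 1}{2 x^{3} + 18 x^{2} + 54 x + 54}, which equals f(x).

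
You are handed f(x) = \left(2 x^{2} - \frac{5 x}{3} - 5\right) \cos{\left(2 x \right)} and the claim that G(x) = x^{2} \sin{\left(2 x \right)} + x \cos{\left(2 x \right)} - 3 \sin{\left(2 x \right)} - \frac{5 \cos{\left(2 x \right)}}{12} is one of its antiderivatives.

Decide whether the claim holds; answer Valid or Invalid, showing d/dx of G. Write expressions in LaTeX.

d/dx[G] = 2 x^{2} \cos{\left(2 x \right)} + \frac{5 \sin{\left(2 x \right)}}{6} - 5 \cos{\left(2 x \right)}
d/dx[G] - f(x) = \frac{5 x \cos{\left(2 x \right)}}{3} + \frac{5 \sin{\left(2 x \right)}}{6} != 0.

Invalid: d/dx[G] - f = \frac{5 x \cos{\left(2 x \right)}}{3} + \frac{5 \sin{\left(2 x \right)}}{6}, which is not 0.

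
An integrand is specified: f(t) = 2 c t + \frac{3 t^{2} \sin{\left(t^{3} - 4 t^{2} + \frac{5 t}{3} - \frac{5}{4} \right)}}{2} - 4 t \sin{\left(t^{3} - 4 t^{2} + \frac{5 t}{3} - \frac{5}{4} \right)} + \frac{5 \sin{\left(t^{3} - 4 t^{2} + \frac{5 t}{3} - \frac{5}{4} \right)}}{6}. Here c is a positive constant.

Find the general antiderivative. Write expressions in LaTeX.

The integrand splits into summands that can be handled one at a time.
Check: d/dt[\frac{2 c t^{2} - \cos{\left(t^{3} - 4 t^{2} + \frac{5 t}{3} - \frac{5}{4} \right)}}{2}] = 2 c t + \frac{3 t^{2} \sin{\left(t^{3} - 4 t^{2} + \frac{5 t}{3} - \frac{5}{4} \right)}}{2} - 4 t \sin{\left(t^{3} - 4 t^{2} + \frac{5 t}{3} - \frac{5}{4} \right)} + \frac{5 \sin{\left(t^{3} - 4 t^{2} + \frac{5 t}{3} - \frac{5}{4} \right)}}{6} = f(t).

F(t) = \frac{2 c t^{2} - \cos{\left(t^{3} - 4 t^{2} + \frac{5 t}{3} - \frac{5}{4} \right)}}{2} + C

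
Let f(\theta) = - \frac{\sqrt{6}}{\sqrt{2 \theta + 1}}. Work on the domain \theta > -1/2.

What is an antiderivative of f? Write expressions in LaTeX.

An antiderivative F(\theta) passes only if d/d\theta[F] lands on f(\theta) exactly.
Check: d/d\theta[- \sqrt{6} \sqrt{2 \theta + 1}] = - \frac{\sqrt{6}}{\sqrt{2 \theta + 1}} = f(\theta).

An antiderivative is F(\theta) = - \sqrt{6} \sqrt{2 \theta + 1}.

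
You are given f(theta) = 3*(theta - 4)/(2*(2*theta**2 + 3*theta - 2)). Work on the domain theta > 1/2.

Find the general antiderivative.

F(theta) = -21*log(theta - 1/2)/20 + 9*log(theta + 2)/5 + C

The denominator factors as 2*(theta + 2)*(2*theta - 1); partial fractions split f into directly integrable pieces: -21/(10*(2*theta - 1)) + 9/(5*(theta + 2)).
Check: d/dtheta[-21*log(theta - 1/2)/20 + 9*log(theta + 2)/5] = (3*theta - 12)/(4*theta**2 + 6*theta - 4), which equals f(theta).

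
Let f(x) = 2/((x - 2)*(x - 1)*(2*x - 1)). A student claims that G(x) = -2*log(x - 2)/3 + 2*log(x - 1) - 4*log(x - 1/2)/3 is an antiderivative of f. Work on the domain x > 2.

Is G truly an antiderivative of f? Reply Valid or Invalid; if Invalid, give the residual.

d/dx[G] = -2/(2*x**3 - 7*x**2 + 7*x - 2)
d/dx[G] - f(x) = -4/(2*x**3 - 7*x**2 + 7*x - 2) != 0.

Invalid: d/dx[G] - f = -4/(2*x**3 - 7*x**2 + 7*x - 2), which is not 0.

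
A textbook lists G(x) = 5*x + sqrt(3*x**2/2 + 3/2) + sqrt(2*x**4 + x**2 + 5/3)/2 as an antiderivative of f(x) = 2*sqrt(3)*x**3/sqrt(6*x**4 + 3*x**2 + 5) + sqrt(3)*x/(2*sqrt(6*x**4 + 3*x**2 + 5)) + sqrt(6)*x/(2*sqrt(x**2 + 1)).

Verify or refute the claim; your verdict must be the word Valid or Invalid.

d/dx[G] = (4*sqrt(3)*x**3*sqrt(x**2 + 1) + sqrt(3)*x*sqrt(x**2 + 1) + sqrt(6)*x*sqrt(6*x**4 + 3*x**2 + 5) + 10*sqrt(x**2 + 1)*sqrt(6*x**4 + 3*x**2 + 5))/(2*sqrt(x**2 + 1)*sqrt(6*x**4 + 3*x**2 + 5))
d/dx[G] - f(x) = 5 != 0.

Invalid: d/dx[G] - f = 5, which is not 0.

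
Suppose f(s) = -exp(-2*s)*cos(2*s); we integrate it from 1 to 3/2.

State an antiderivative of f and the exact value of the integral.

Antiderivative: F(s) = -exp(-2*s)*sin(2*s)/4 + exp(-2*s)*cos(2*s)/4; value = exp(-3)*cos(3)/4 - exp(-3)*sin(3)/4 - exp(-2)*cos(2)/4 + exp(-2)*sin(2)/4

Check any antiderivative F(s) by computing F'(s) and comparing it with f(s).
F(s) = -exp(-2*s)*sin(2*s)/4 + exp(-2*s)*cos(2*s)/4 is an antiderivative of f.
Check: d/ds[-exp(-2*s)*sin(2*s)/4 + exp(-2*s)*cos(2*s)/4] = -exp(-2*s)*cos(2*s) = f(s).
F(3/2) = exp(-3)*cos(3)/4 - exp(-3)*sin(3)/4; F(1) = -exp(-2)*sin(2)/4 + exp(-2)*cos(2)/4.
Integral = F(3/2) - F(1) = exp(-3)*cos(3)/4 - exp(-3)*sin(3)/4 - exp(-2)*cos(2)/4 + exp(-2)*sin(2)/4.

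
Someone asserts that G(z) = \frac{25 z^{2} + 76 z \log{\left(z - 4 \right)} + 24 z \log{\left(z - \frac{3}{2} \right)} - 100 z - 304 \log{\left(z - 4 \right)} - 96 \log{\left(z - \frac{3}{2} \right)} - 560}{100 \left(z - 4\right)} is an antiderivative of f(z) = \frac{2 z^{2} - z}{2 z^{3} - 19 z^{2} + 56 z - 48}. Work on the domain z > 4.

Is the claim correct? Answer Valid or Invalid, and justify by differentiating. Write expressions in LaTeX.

Invalid: d/dz[G] - f = \frac{1}{4}, which is not 0.

d/dz[G] = \frac{2 z^{3} - 11 z^{2} + 52 z - 48}{8 z^{3} - 76 z^{2} + 224 z - 192}
d/dz[G] - f(z) = \frac{1}{4} != 0.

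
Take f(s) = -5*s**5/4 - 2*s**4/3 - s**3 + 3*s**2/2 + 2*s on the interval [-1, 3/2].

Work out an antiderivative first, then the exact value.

Antiderivative: F(s) = -5*s**6/24 - 2*s**5/15 - s**4/4 + s**3/2 + s**2; value = -455/512

The integrand splits into summands that can be handled one at a time.
F(s) = -5*s**6/24 - 2*s**5/15 - s**4/4 + s**3/2 + s**2 is an antiderivative of f.
Check: d/ds[-5*s**6/24 - 2*s**5/15 - s**4/4 + s**3/2 + s**2] = -5*s**5/4 - 2*s**4/3 - s**3 + 3*s**2/2 + 2*s = f(s).
F(3/2) = -1827/2560; F(-1) = 7/40.
Integral = F(3/2) - F(-1) = -455/512.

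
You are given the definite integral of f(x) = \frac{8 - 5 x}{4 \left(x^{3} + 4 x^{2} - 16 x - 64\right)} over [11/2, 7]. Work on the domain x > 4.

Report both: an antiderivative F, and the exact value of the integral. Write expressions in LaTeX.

Factor the denominator (4 \left(x - 4\right) \left(x + 4\right)^{2}) and decompose: f = \frac{3}{64 \left(x + 4\right)} - \frac{7}{8 \left(x + 4\right)^{2}} - \frac{3}{64 \left(x - 4\right)}; each piece integrates to a log, atan, or power term.
F(x) = - \frac{3 \log{\left(x - 4 \right)}}{64} + \frac{3 \log{\left(x + 4 \right)}}{64} + \frac{7}{8 x + 32} is an antiderivative of f.
Check: d/dx[- \frac{3 \log{\left(x - 4 \right)}}{64} + \frac{3 \log{\left(x + 4 \right)}}{64} + \frac{7}{8 x + 32}] = \frac{8 - 5 x}{4 x^{3} + 16 x^{2} - 64 x - 256}, which equals f(x).
F(7) = - \frac{3 \log{\left(3 \right)}}{64} + \frac{7}{88} + \frac{3 \log{\left(11 \right)}}{64}; F(11/2) = - \frac{3 \log{\left(\frac{3}{2} \right)}}{64} + \frac{7}{76} + \frac{3 \log{\left(\frac{19}{2} \right)}}{64}.
Integral = F(7) - F(11/2) = - \frac{3 \log{\left(\frac{19}{2} \right)}}{64} - \frac{3 \log{\left(3 \right)}}{64} - \frac{21}{1672} + \frac{3 \log{\left(\frac{3}{2} \right)}}{64} + \frac{3 \log{\left(11 \right)}}{64}.

Antiderivative: F(x) = - \frac{3 \log{\left(x - 4 \right)}}{64} + \frac{3 \log{\left(x + 4 \right)}}{64} + \frac{7}{8 x + 32}; value = - \frac{3 \log{\left(\frac{19}{2} \right)}}{64} - \frac{3 \log{\left(3 \right)}}{64} - \frac{21}{1672} + \frac{3 \log{\left(\frac{3}{2} \right)}}{64} + \frac{3 \log{\left(11 \right)}}{64}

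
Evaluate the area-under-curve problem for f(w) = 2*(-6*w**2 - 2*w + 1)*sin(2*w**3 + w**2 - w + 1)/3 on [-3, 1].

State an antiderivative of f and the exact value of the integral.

f matches the chain-rule pattern g'(h)*h' with inner function h(w) = 2*w**3 + w**2 - w + 1; substituting u = h(w) collapses the integral.
F(w) = 2*cos(2*w**3 + w**2 - w + 1)/3 is an antiderivative of f.
Check: d/dw[2*cos(2*w**3 + w**2 - w + 1)/3] = -4*w**2*sin(2*w**3 + w**2 - w + 1) - 4*w*sin(2*w**3 + w**2 - w + 1)/3 + 2*sin(2*w**3 + w**2 - w + 1)/3, which equals f(w).
F(1) = 2*cos(3)/3; F(-3) = 2*cos(41)/3.
Integral = F(1) - F(-3) = 2*cos(3)/3 - 2*cos(41)/3.

Antiderivative: F(w) = 2*cos(2*w**3 + w**2 - w + 1)/3; value = 2*cos(3)/3 - 2*cos(41)/3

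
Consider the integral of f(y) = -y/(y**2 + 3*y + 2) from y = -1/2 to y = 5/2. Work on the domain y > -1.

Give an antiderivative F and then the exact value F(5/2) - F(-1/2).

Antiderivative: F(y) = log(y + 1) - 2*log(y + 2); value = -2*log(9/2) + log(2) + 2*log(3/2) + log(7/2)

Factor the denominator ((y + 1)*(y + 2)) and decompose: f = -2/(y + 2) + 1/(y + 1); each piece integrates to a log, atan, or power term.
F(y) = log(y + 1) - 2*log(y + 2) is an antiderivative of f.
Check: d/dy[log(y + 1) - 2*log(y + 2)] = -y/(y**2 + 3*y + 2) = f(y).
F(5/2) = -2*log(9/2) + log(7/2); F(-1/2) = -2*log(3/2) - log(2).
Integral = F(5/2) - F(-1/2) = -2*log(9/2) + log(2) + 2*log(3/2) + log(7/2).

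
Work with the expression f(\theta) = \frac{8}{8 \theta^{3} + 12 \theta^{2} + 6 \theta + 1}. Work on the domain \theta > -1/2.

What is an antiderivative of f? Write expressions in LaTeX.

For F(\theta) to be correct the identity F'(\theta) - f(\theta) = 0 must hold.
Check: d/d\theta[- \frac{2}{\left(2 \theta + 1\right)^{2}}] = \frac{8}{8 \theta^{3} + 12 \theta^{2} + 6 \theta + 1} = f(\theta).

An antiderivative is F(\theta) = - \frac{2}{\left(2 \theta + 1\right)^{2}}.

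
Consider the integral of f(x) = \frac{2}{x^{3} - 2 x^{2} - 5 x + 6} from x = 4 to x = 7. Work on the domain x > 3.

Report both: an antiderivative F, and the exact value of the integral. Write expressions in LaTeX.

Antiderivative: F(x) = \frac{3 \log{\left(x - 3 \right)} - 5 \log{\left(x - 1 \right)} + 2 \log{\left(x + 2 \right)}}{15}; value = - \frac{7 \log{\left(6 \right)}}{15} + \frac{\log{\left(4 \right)}}{5} + \frac{2 \log{\left(9 \right)}}{15} + \frac{\log{\left(3 \right)}}{3}

The denominator factors as \left(x - 3\right) \left(x - 1\right) \left(x + 2\right); partial fractions split f into directly integrable pieces: \frac{2}{15 \left(x + 2\right)} - \frac{1}{3 \left(x - 1\right)} + \frac{1}{5 \left(x - 3\right)}.
F(x) = \frac{3 \log{\left(x - 3 \right)} - 5 \log{\left(x - 1 \right)} + 2 \log{\left(x + 2 \right)}}{15} is an antiderivative of f.
Check: d/dx[\frac{3 \log{\left(x - 3 \right)} - 5 \log{\left(x - 1 \right)} + 2 \log{\left(x + 2 \right)}}{15}] = \frac{2}{x^{3} - 2 x^{2} - 5 x + 6} = f(x).
F(7) = - \frac{\log{\left(6 \right)}}{3} + \frac{\log{\left(4 \right)}}{5} + \frac{2 \log{\left(9 \right)}}{15}; F(4) = - \frac{\log{\left(3 \right)}}{3} + \frac{2 \log{\left(6 \right)}}{15}.
Integral = F(7) - F(4) = - \frac{7 \log{\left(6 \right)}}{15} + \frac{\log{\left(4 \right)}}{5} + \frac{2 \log{\left(9 \right)}}{15} + \frac{\log{\left(3 \right)}}{3}.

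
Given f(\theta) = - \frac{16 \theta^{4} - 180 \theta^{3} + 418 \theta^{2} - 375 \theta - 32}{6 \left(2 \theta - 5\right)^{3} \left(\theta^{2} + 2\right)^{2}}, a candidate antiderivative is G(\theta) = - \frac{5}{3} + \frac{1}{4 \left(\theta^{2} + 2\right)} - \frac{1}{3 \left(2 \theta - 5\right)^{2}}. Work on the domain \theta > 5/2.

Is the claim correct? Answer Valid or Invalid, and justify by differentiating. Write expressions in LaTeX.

Valid - differentiating G returns exactly f.

d/d\theta[G] = \frac{- 16 \theta^{4} + 180 \theta^{3} - 418 \theta^{2} + 375 \theta + 32}{48 \theta^{7} - 360 \theta^{6} + 1092 \theta^{5} - 2190 \theta^{4} + 3792 \theta^{3} - 4440 \theta^{2} + 3600 \theta - 3000}
This equals f(\theta) exactly, so the claim holds.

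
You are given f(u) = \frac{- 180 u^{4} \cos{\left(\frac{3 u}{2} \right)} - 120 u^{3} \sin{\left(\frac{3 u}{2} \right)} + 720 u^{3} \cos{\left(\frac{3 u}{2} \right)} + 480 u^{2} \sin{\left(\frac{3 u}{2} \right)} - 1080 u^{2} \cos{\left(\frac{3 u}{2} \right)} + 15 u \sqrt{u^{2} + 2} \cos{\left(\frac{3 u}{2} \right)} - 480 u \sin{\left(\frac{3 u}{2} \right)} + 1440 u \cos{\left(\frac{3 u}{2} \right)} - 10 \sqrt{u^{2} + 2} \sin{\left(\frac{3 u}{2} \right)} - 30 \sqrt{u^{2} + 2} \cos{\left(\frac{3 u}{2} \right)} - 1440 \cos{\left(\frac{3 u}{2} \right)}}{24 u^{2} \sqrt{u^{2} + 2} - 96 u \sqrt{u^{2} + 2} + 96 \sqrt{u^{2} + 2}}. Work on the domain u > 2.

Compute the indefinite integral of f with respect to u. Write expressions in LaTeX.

Recognize the product-rule pattern: f = v'r + vr' with v = - 5 \sqrt{u^{2} + 2} + \frac{5}{4 \left(3 u - 6\right)}, r = \sin{\left(\frac{3 u}{2} \right)}, so integration by parts undoes it.
Check: d/du[- 5 \sqrt{u^{2} + 2} \sin{\left(\frac{3 u}{2} \right)} + \frac{5 \sin{\left(\frac{3 u}{2} \right)}}{12 u - 24}] = \frac{- 180 u^{4} \cos{\left(\frac{3 u}{2} \right)} - 120 u^{3} \sin{\left(\frac{3 u}{2} \right)} + 720 u^{3} \cos{\left(\frac{3 u}{2} \right)} + 480 u^{2} \sin{\left(\frac{3 u}{2} \right)} - 1080 u^{2} \cos{\left(\frac{3 u}{2} \right)} + 15 u \sqrt{u^{2} + 2} \cos{\left(\frac{3 u}{2} \right)} - 480 u \sin{\left(\frac{3 u}{2} \right)} + 1440 u \cos{\left(\frac{3 u}{2} \right)} - 10 \sqrt{u^{2} + 2} \sin{\left(\frac{3 u}{2} \right)} - 30 \sqrt{u^{2} + 2} \cos{\left(\frac{3 u}{2} \right)} - 1440 \cos{\left(\frac{3 u}{2} \right)}}{24 u^{2} \sqrt{u^{2} + 2} - 96 u \sqrt{u^{2} + 2} + 96 \sqrt{u^{2} + 2}} = f(u).

F(u) = - 5 \sqrt{u^{2} + 2} \sin{\left(\frac{3 u}{2} \right)} + \frac{5 \sin{\left(\frac{3 u}{2} \right)}}{12 u - 24} + C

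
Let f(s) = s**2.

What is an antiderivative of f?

A first test for any F(s): its s-derivative must equal f(s) identically.
Check: d/ds[s**3/3] = s**2 = f(s).

An antiderivative is F(s) = s**3/3.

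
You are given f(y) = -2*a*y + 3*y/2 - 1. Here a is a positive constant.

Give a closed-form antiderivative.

An antiderivative is F(y) = y*(-4*a*y + 3*y - 4)/4.

The integrand splits into summands that can be handled one at a time.
Check: d/dy[y*(-4*a*y + 3*y - 4)/4] = -2*a*y + 3*y/2 - 1 = f(y).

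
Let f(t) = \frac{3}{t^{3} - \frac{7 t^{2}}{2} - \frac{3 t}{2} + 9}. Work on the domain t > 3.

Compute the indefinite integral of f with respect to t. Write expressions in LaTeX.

Factor the denominator (\left(t - 3\right) \left(t - 2\right) \left(2 t + 3\right)) and decompose: f = \frac{8}{21 \left(2 t + 3\right)} - \frac{6}{7 \left(t - 2\right)} + \frac{2}{3 \left(t - 3\right)}; each piece integrates to a log, atan, or power term.
Check: d/dt[\frac{2 \left(7 \log{\left(t - 3 \right)} - 9 \log{\left(t - 2 \right)} + 2 \log{\left(t + \frac{3}{2} \right)}\right)}{21}] = \frac{6}{2 t^{3} - 7 t^{2} - 3 t + 18}, which equals f(t).

F(t) = \frac{2 \left(7 \log{\left(t - 3 \right)} - 9 \log{\left(t - 2 \right)} + 2 \log{\left(t + \frac{3}{2} \right)}\right)}{21} + C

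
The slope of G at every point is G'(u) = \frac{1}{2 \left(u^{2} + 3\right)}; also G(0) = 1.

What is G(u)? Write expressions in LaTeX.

G(u) = \frac{\sqrt{3} \operatorname{atan}{\left(\frac{\sqrt{3} u}{3} \right)}}{6} + 1

A first test for any G(u): its u-derivative must equal the given G'(u).
A general antiderivative is \frac{\sqrt{3} \operatorname{atan}{\left(\frac{\sqrt{3} u}{3} \right)}}{6} + C.
The condition gives C = 1 - (0) = 1.
So G(u) = \frac{\sqrt{3} \operatorname{atan}{\left(\frac{\sqrt{3} u}{3} \right)}}{6} + 1.
Check: d/du[\frac{\sqrt{3} \operatorname{atan}{\left(\frac{\sqrt{3} u}{3} \right)}}{6} + 1] = \frac{1}{2 u^{2} + 6}, which equals G'(u).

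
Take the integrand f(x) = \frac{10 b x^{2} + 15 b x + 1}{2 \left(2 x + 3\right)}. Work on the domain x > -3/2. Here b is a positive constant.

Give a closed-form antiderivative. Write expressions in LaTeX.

An antiderivative is F(x) = \frac{5 b x^{2}}{4} + \frac{\log{\left(x + \frac{3}{2} \right)}}{4}.

Since d/dx undoes antidifferentiation here, F'(x) = f(x) is required of F(x).
Check: d/dx[\frac{5 b x^{2}}{4} + \frac{\log{\left(x + \frac{3}{2} \right)}}{4}] = \frac{10 b x^{2} + 15 b x + 1}{4 x + 6}, which equals f(x).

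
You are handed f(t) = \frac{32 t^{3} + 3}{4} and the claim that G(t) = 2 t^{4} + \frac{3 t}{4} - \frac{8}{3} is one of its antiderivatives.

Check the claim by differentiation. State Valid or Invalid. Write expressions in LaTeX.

d/dt[G] = 8 t^{3} + \frac{3}{4}
This equals f(t) exactly, so the claim holds.

Valid - the claim checks out under differentiation.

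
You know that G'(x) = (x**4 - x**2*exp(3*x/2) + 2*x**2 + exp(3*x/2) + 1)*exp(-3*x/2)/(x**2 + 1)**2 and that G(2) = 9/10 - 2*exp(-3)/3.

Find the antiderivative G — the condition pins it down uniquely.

G(x) = (3*x**2*exp(3*x/2) - 4*x**2 + 6*x*exp(3*x/2) + 3*exp(3*x/2) - 4)/(6*x**2*exp(3*x/2) + 6*exp(3*x/2))

Differentiate the proposed G(x) back; it has to land on the given G'(x).
A general antiderivative is 2*x/(2*x**2 + 2) - 2*exp(-3*x/2)/3 + C.
The condition gives C = 9/10 - 2*exp(-3)/3 - (2/5 - 2*exp(-3)/3) = 1/2.
So G(x) = (3*x**2*exp(3*x/2) - 4*x**2 + 6*x*exp(3*x/2) + 3*exp(3*x/2) - 4)/(6*x**2*exp(3*x/2) + 6*exp(3*x/2)).
Check: d/dx[(3*x**2*exp(3*x/2) - 4*x**2 + 6*x*exp(3*x/2) + 3*exp(3*x/2) - 4)/(6*x**2*exp(3*x/2) + 6*exp(3*x/2))] = (x**4 - x**2*exp(3*x/2) + 2*x**2 + exp(3*x/2) + 1)/(x**4*exp(3*x/2) + 2*x**2*exp(3*x/2) + exp(3*x/2)), which equals G'(x).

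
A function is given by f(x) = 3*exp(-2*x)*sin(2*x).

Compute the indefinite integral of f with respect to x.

A first test for any F(x): its x-derivative must equal f(x) identically.
Check: d/dx[(-3*sin(2*x) - 3*cos(2*x))*exp(-2*x)/4] = 3*exp(-2*x)*sin(2*x) = f(x).

F(x) = (-3*sin(2*x) - 3*cos(2*x))*exp(-2*x)/4 + C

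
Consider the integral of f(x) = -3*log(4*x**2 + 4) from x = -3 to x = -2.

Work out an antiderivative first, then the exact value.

A candidate is checked by its d/dx: the result must match f(x).
F(x) = -3*x*log(x**2 + 1) - 6*x*log(2) + 6*x - 6*atan(x) is an antiderivative of f.
Check: d/dx[-3*x*log(x**2 + 1) - 6*x*log(2) + 6*x - 6*atan(x)] = -3*log(x**2 + 1) - 6*log(2), which equals f(x).
F(-2) = -12 + 6*atan(2) + 12*log(2) + 6*log(5); F(-3) = -18 + 6*atan(3) + 18*log(2) + 9*log(10).
Integral = F(-2) - F(-3) = -9*log(40) - 6*atan(3) + 6 + 6*atan(2) + 6*log(20).

Antiderivative: F(x) = -3*x*log(x**2 + 1) - 6*x*log(2) + 6*x - 6*atan(x); value = -9*log(40) - 6*atan(3) + 6 + 6*atan(2) + 6*log(20)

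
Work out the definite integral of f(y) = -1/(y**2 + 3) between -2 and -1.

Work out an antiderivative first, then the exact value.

Antiderivative: F(y) = -sqrt(3)*atan(sqrt(3)*y/3)/3; value = -sqrt(3)*atan(2*sqrt(3)/3)/3 + sqrt(3)*pi/18

Differentiate the proposed F(y) back; it has to land on f(y) exactly.
F(y) = -sqrt(3)*atan(sqrt(3)*y/3)/3 is an antiderivative of f.
Check: d/dy[-sqrt(3)*atan(sqrt(3)*y/3)/3] = -1/(y**2 + 3) = f(y).
F(-1) = sqrt(3)*pi/18; F(-2) = sqrt(3)*atan(2*sqrt(3)/3)/3.
Integral = F(-1) - F(-2) = -sqrt(3)*atan(2*sqrt(3)/3)/3 + sqrt(3)*pi/18.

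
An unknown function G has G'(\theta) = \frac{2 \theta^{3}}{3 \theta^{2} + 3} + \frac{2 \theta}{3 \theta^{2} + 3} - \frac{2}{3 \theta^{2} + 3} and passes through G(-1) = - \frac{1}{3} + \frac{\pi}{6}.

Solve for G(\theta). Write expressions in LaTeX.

The integrand splits into summands that can be handled one at a time.
A general antiderivative is \frac{\theta^{2}}{3} - \frac{2 \operatorname{atan}{\left(\theta \right)}}{3} + \frac{1}{3} + C.
The condition gives C = - \frac{1}{3} + \frac{\pi}{6} - (\frac{\pi}{6} + \frac{2}{3}) = -1.
So G(\theta) = - \frac{- \theta^{2} + 2 \operatorname{atan}{\left(\theta \right)} + 2}{3}.
Check: d/d\theta[- \frac{- \theta^{2} + 2 \operatorname{atan}{\left(\theta \right)} + 2}{3}] = \frac{2 \theta^{3} + 2 \theta - 2}{3 \theta^{2} + 3}, which equals G'(\theta).

G(\theta) = - \frac{- \theta^{2} + 2 \operatorname{atan}{\left(\theta \right)} + 2}{3}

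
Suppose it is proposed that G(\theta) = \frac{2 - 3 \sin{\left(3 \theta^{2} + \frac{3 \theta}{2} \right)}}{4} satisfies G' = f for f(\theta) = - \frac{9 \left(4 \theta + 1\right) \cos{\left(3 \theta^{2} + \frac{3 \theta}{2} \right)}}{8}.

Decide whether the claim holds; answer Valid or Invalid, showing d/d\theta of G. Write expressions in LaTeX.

d/d\theta[G] = - \frac{9 \theta \cos{\left(3 \theta^{2} + \frac{3 \theta}{2} \right)}}{2} - \frac{9 \cos{\left(3 \theta^{2} + \frac{3 \theta}{2} \right)}}{8}
This equals f(\theta) exactly, so the claim holds.

Valid - the claim checks out under differentiation.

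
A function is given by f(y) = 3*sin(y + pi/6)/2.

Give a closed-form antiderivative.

An antiderivative is F(y) = -3*cos(y + pi/6)/2.

A candidate is checked by its d/dy: the result must match f(y).
Check: d/dy[-3*cos(y + pi/6)/2] = 3*sin(y + pi/6)/2 = f(y).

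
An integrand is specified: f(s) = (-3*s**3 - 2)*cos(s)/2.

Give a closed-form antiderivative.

A first test for any F(s): its s-derivative must equal f(s) identically.
Check: d/ds[(-3*s**3*sin(s) - 9*s**2*cos(s) + 18*s*sin(s) - 2*sin(s) + 18*cos(s))/2] = -3*s**3*cos(s)/2 - cos(s), which equals f(s).

An antiderivative is F(s) = (-3*s**3*sin(s) - 9*s**2*cos(s) + 18*s*sin(s) - 2*sin(s) + 18*cos(s))/2.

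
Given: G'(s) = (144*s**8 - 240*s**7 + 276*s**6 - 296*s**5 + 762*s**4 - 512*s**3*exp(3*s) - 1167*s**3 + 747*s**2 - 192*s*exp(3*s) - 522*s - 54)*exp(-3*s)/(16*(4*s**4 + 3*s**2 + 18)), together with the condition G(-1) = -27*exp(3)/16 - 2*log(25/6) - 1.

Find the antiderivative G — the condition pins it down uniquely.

G(s) = -3*s**4*exp(-3*s)/4 + s**3*exp(-3*s)/4 - 5*s**2*exp(-3*s)/8 + 3*s*exp(-3*s)/16 - 2*log(2*s**4/3 + s**2/2 + 3) - 1 + exp(-3*s)/8

Any candidate G(s) must reproduce the stated G'(s) exactly.
A general antiderivative is -(3*s**4 - s**3 + 5*s**2/2 - 3*s/4 - 1/2)*exp(-3*s)/4 - 2*log(2*s**4/3 + s**2/2 + 3) + C.
The condition gives C = -27*exp(3)/16 - 2*log(25/6) - 1 - (-27*exp(3)/16 - 2*log(25/6)) = -1.
So G(s) = -3*s**4*exp(-3*s)/4 + s**3*exp(-3*s)/4 - 5*s**2*exp(-3*s)/8 + 3*s*exp(-3*s)/16 - 2*log(2*s**4/3 + s**2/2 + 3) - 1 + exp(-3*s)/8.
Check: d/ds[-3*s**4*exp(-3*s)/4 + s**3*exp(-3*s)/4 - 5*s**2*exp(-3*s)/8 + 3*s*exp(-3*s)/16 - 2*log(2*s**4/3 + s**2/2 + 3) - 1 + exp(-3*s)/8] = (144*s**8 - 240*s**7 + 276*s**6 - 296*s**5 + 762*s**4 - 512*s**3*exp(3*s) - 1167*s**3 + 747*s**2 - 192*s*exp(3*s) - 522*s - 54)/(64*s**4*exp(3*s) + 48*s**2*exp(3*s) + 288*exp(3*s)), which equals G'(s).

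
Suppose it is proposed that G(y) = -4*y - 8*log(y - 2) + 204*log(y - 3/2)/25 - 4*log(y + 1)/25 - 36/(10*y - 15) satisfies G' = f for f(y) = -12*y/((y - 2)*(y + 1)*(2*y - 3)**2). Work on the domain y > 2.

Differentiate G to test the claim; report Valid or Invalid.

Invalid: d/dy[G] - f = -4, which is not 0.

d/dy[G] = (-16*y**4 + 64*y**3 - 52*y**2 - 72*y + 72)/(4*y**4 - 16*y**3 + 13*y**2 + 15*y - 18)
d/dy[G] - f(y) = -4 != 0.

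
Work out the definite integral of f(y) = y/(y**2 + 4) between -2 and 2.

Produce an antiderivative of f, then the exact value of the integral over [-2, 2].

f matches the chain-rule pattern g'(h)*h' with inner function h(y) = y**2 + 4; substituting u = h(y) collapses the integral.
F(y) = log(y**2 + 4)/2 is an antiderivative of f.
Check: d/dy[log(y**2 + 4)/2] = y/(y**2 + 4) = f(y).
F(2) = log(8)/2; F(-2) = log(8)/2.
Integral = F(2) - F(-2) = 0.

Antiderivative: F(y) = log(y**2 + 4)/2; value = 0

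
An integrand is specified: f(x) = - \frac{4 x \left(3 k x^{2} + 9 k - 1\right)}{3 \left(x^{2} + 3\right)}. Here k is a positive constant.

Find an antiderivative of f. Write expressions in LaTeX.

An antiderivative is F(x) = \frac{2 \left(- 3 k x^{2} + \log{\left(x^{2} + 3 \right)}\right)}{3}.

A candidate is checked by its d/dx: the result must match f(x).
Check: d/dx[\frac{2 \left(- 3 k x^{2} + \log{\left(x^{2} + 3 \right)}\right)}{3}] = \frac{- 12 k x^{3} - 36 k x + 4 x}{3 x^{2} + 9}, which equals f(x).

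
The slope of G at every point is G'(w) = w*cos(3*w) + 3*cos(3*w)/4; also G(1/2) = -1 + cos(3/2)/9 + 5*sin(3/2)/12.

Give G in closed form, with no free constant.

G(w) = w*sin(3*w)/3 + sin(3*w)/4 + cos(3*w)/9 - 1

Integrate term by term and add the pieces.
A general antiderivative is w*sin(3*w)/3 + sin(3*w)/4 + cos(3*w)/9 + C.
The condition gives C = -1 + cos(3/2)/9 + 5*sin(3/2)/12 - (cos(3/2)/9 + 5*sin(3/2)/12) = -1.
So G(w) = w*sin(3*w)/3 + sin(3*w)/4 + cos(3*w)/9 - 1.
Check: d/dw[w*sin(3*w)/3 + sin(3*w)/4 + cos(3*w)/9 - 1] = w*cos(3*w) + 3*cos(3*w)/4 = G'(w).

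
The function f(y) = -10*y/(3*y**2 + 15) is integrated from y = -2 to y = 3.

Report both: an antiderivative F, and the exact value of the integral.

Antiderivative: F(y) = -5*log(y**2 + 5)/3; value = -5*log(14)/3 + 5*log(9)/3

f matches the chain-rule pattern g'(h)*h' with inner function h(y) = y**2 + 5; substituting u = h(y) collapses the integral.
F(y) = -5*log(y**2 + 5)/3 is an antiderivative of f.
Check: d/dy[-5*log(y**2 + 5)/3] = -10*y/(3*y**2 + 15) = f(y).
F(3) = -5*log(14)/3; F(-2) = -5*log(9)/3.
Integral = F(3) - F(-2) = -5*log(14)/3 + 5*log(9)/3.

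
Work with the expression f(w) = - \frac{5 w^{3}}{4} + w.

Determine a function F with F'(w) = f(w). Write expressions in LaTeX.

Integrate term by term and add the pieces.
Check: d/dw[- \frac{w^{2} \left(5 w^{2} - 8\right)}{16}] = - \frac{5 w^{3}}{4} + w = f(w).

An antiderivative is F(w) = - \frac{w^{2} \left(5 w^{2} - 8\right)}{16}.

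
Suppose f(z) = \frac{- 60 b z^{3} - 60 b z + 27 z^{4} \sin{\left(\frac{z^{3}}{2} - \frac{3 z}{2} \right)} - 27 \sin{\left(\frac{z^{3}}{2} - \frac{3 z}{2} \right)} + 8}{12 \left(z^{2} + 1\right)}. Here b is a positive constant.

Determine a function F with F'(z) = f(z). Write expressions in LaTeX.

A candidate is checked by its d/dz: the result must match f(z).
Check: d/dz[\frac{- 15 b z^{2} - 9 \cos{\left(\frac{z^{3}}{2} - \frac{3 z}{2} \right)} + 4 \operatorname{atan}{\left(z \right)}}{6}] = \frac{- 60 b z^{3} - 60 b z + 27 z^{4} \sin{\left(\frac{z^{3}}{2} - \frac{3 z}{2} \right)} - 27 \sin{\left(\frac{z^{3}}{2} - \frac{3 z}{2} \right)} + 8}{12 z^{2} + 12}, which equals f(z).

An antiderivative is F(z) = \frac{- 15 b z^{2} - 9 \cos{\left(\frac{z^{3}}{2} - \frac{3 z}{2} \right)} + 4 \operatorname{atan}{\left(z \right)}}{6}.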